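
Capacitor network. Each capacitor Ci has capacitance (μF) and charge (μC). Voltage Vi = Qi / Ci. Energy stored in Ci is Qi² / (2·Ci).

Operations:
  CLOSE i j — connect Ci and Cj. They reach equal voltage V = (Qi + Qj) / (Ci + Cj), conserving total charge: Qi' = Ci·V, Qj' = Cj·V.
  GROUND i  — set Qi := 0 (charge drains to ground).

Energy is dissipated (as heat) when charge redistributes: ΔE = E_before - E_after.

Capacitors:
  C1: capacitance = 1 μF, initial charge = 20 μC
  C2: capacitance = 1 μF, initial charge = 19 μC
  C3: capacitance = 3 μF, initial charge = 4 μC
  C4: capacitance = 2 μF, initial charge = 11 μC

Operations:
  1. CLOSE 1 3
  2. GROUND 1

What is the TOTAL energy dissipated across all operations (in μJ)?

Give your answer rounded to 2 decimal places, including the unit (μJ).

Answer: 148.67 μJ

Derivation:
Initial: C1(1μF, Q=20μC, V=20.00V), C2(1μF, Q=19μC, V=19.00V), C3(3μF, Q=4μC, V=1.33V), C4(2μF, Q=11μC, V=5.50V)
Op 1: CLOSE 1-3: Q_total=24.00, C_total=4.00, V=6.00; Q1=6.00, Q3=18.00; dissipated=130.667
Op 2: GROUND 1: Q1=0; energy lost=18.000
Total dissipated: 148.667 μJ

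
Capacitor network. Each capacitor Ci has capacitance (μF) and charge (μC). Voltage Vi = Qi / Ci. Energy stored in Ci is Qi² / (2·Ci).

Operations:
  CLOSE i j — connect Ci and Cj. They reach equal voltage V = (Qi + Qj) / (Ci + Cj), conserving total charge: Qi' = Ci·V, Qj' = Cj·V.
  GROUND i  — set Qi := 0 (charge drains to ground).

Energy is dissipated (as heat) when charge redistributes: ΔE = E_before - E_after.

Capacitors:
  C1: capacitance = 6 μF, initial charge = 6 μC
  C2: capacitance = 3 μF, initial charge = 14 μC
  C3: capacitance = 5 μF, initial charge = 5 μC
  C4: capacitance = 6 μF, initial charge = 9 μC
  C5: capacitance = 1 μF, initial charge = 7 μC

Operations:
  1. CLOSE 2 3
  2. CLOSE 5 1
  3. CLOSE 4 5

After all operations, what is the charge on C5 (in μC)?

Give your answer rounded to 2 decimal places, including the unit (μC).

Initial: C1(6μF, Q=6μC, V=1.00V), C2(3μF, Q=14μC, V=4.67V), C3(5μF, Q=5μC, V=1.00V), C4(6μF, Q=9μC, V=1.50V), C5(1μF, Q=7μC, V=7.00V)
Op 1: CLOSE 2-3: Q_total=19.00, C_total=8.00, V=2.38; Q2=7.12, Q3=11.88; dissipated=12.604
Op 2: CLOSE 5-1: Q_total=13.00, C_total=7.00, V=1.86; Q5=1.86, Q1=11.14; dissipated=15.429
Op 3: CLOSE 4-5: Q_total=10.86, C_total=7.00, V=1.55; Q4=9.31, Q5=1.55; dissipated=0.055
Final charges: Q1=11.14, Q2=7.12, Q3=11.88, Q4=9.31, Q5=1.55

Answer: 1.55 μC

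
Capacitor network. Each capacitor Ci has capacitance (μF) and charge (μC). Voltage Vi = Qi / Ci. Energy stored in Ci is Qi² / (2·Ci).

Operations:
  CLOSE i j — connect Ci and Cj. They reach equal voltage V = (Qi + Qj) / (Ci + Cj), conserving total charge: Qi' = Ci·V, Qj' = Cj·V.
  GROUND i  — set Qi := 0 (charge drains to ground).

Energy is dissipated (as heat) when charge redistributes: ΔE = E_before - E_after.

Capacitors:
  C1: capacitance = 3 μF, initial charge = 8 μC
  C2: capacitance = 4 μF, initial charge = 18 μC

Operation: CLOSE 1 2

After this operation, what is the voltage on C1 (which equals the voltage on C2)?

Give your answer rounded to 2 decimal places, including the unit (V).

Answer: 3.71 V

Derivation:
Initial: C1(3μF, Q=8μC, V=2.67V), C2(4μF, Q=18μC, V=4.50V)
Op 1: CLOSE 1-2: Q_total=26.00, C_total=7.00, V=3.71; Q1=11.14, Q2=14.86; dissipated=2.881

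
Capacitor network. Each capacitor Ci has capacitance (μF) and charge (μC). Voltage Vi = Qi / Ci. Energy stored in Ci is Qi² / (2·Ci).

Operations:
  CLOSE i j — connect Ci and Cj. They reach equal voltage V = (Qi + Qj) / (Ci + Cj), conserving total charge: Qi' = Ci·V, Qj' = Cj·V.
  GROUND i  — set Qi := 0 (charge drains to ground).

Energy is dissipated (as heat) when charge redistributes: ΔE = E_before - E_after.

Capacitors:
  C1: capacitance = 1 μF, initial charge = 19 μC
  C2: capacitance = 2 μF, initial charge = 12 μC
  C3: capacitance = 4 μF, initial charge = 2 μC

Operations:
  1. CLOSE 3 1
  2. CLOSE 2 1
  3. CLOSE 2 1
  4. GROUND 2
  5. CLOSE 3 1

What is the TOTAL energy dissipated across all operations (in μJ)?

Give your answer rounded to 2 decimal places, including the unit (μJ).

Answer: 167.72 μJ

Derivation:
Initial: C1(1μF, Q=19μC, V=19.00V), C2(2μF, Q=12μC, V=6.00V), C3(4μF, Q=2μC, V=0.50V)
Op 1: CLOSE 3-1: Q_total=21.00, C_total=5.00, V=4.20; Q3=16.80, Q1=4.20; dissipated=136.900
Op 2: CLOSE 2-1: Q_total=16.20, C_total=3.00, V=5.40; Q2=10.80, Q1=5.40; dissipated=1.080
Op 3: CLOSE 2-1: Q_total=16.20, C_total=3.00, V=5.40; Q2=10.80, Q1=5.40; dissipated=0.000
Op 4: GROUND 2: Q2=0; energy lost=29.160
Op 5: CLOSE 3-1: Q_total=22.20, C_total=5.00, V=4.44; Q3=17.76, Q1=4.44; dissipated=0.576
Total dissipated: 167.716 μJ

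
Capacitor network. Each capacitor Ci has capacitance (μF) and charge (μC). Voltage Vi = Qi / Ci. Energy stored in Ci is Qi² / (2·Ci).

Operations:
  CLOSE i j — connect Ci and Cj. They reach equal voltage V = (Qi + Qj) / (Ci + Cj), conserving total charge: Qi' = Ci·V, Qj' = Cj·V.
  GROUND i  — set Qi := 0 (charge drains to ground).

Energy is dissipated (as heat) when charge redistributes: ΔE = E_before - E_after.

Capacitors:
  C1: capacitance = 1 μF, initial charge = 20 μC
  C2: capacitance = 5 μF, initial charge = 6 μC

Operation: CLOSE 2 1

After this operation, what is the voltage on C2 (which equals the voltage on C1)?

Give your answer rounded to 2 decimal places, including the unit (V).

Answer: 4.33 V

Derivation:
Initial: C1(1μF, Q=20μC, V=20.00V), C2(5μF, Q=6μC, V=1.20V)
Op 1: CLOSE 2-1: Q_total=26.00, C_total=6.00, V=4.33; Q2=21.67, Q1=4.33; dissipated=147.267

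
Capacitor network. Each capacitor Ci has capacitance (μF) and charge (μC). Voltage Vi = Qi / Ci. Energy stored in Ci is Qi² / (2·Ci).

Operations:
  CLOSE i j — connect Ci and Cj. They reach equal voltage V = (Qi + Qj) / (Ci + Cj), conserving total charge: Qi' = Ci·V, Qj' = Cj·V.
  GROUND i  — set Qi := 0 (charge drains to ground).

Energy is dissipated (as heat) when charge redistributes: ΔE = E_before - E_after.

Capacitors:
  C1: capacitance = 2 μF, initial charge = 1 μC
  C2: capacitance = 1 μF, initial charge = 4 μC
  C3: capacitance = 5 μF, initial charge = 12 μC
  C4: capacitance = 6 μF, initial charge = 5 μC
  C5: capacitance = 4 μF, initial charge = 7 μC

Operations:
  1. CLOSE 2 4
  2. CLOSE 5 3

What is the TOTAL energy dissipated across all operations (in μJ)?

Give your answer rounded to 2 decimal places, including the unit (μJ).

Initial: C1(2μF, Q=1μC, V=0.50V), C2(1μF, Q=4μC, V=4.00V), C3(5μF, Q=12μC, V=2.40V), C4(6μF, Q=5μC, V=0.83V), C5(4μF, Q=7μC, V=1.75V)
Op 1: CLOSE 2-4: Q_total=9.00, C_total=7.00, V=1.29; Q2=1.29, Q4=7.71; dissipated=4.298
Op 2: CLOSE 5-3: Q_total=19.00, C_total=9.00, V=2.11; Q5=8.44, Q3=10.56; dissipated=0.469
Total dissipated: 4.767 μJ

Answer: 4.77 μJ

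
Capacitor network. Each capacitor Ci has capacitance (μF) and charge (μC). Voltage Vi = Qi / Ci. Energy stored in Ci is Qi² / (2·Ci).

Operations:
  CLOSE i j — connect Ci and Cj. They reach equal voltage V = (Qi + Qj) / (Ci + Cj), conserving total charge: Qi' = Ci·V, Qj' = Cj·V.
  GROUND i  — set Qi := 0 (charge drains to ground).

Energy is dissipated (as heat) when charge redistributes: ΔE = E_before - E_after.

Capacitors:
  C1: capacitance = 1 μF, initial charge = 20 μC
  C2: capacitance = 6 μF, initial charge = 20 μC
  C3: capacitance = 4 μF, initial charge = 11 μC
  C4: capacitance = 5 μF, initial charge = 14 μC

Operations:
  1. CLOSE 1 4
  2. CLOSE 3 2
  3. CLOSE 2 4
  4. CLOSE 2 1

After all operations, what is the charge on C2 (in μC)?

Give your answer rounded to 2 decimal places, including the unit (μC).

Initial: C1(1μF, Q=20μC, V=20.00V), C2(6μF, Q=20μC, V=3.33V), C3(4μF, Q=11μC, V=2.75V), C4(5μF, Q=14μC, V=2.80V)
Op 1: CLOSE 1-4: Q_total=34.00, C_total=6.00, V=5.67; Q1=5.67, Q4=28.33; dissipated=123.267
Op 2: CLOSE 3-2: Q_total=31.00, C_total=10.00, V=3.10; Q3=12.40, Q2=18.60; dissipated=0.408
Op 3: CLOSE 2-4: Q_total=46.93, C_total=11.00, V=4.27; Q2=25.60, Q4=21.33; dissipated=8.983
Op 4: CLOSE 2-1: Q_total=31.27, C_total=7.00, V=4.47; Q2=26.80, Q1=4.47; dissipated=0.840
Final charges: Q1=4.47, Q2=26.80, Q3=12.40, Q4=21.33

Answer: 26.80 μC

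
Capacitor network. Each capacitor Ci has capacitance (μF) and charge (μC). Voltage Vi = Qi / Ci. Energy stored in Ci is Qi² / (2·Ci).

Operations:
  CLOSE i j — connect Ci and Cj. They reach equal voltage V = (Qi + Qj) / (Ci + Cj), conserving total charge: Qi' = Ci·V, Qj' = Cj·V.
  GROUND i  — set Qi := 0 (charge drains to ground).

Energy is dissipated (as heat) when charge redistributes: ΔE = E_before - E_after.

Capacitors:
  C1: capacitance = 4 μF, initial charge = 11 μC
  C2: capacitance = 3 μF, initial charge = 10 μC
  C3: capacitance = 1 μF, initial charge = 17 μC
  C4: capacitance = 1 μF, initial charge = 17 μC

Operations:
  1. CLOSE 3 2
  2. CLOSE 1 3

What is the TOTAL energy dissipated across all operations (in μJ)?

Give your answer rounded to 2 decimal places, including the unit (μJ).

Answer: 76.44 μJ

Derivation:
Initial: C1(4μF, Q=11μC, V=2.75V), C2(3μF, Q=10μC, V=3.33V), C3(1μF, Q=17μC, V=17.00V), C4(1μF, Q=17μC, V=17.00V)
Op 1: CLOSE 3-2: Q_total=27.00, C_total=4.00, V=6.75; Q3=6.75, Q2=20.25; dissipated=70.042
Op 2: CLOSE 1-3: Q_total=17.75, C_total=5.00, V=3.55; Q1=14.20, Q3=3.55; dissipated=6.400
Total dissipated: 76.442 μJ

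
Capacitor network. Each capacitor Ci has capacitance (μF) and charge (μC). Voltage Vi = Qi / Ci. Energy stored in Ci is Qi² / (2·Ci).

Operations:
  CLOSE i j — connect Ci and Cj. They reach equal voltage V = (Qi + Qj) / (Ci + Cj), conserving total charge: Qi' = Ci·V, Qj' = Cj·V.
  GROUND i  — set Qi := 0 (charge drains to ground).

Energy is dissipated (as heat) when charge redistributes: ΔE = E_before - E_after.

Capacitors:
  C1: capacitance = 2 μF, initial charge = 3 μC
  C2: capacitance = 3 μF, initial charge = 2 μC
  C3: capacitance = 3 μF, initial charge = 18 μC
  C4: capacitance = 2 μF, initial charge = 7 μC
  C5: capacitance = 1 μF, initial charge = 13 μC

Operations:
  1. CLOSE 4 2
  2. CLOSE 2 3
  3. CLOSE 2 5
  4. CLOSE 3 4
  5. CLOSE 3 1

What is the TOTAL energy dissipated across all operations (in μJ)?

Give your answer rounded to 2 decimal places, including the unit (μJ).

Initial: C1(2μF, Q=3μC, V=1.50V), C2(3μF, Q=2μC, V=0.67V), C3(3μF, Q=18μC, V=6.00V), C4(2μF, Q=7μC, V=3.50V), C5(1μF, Q=13μC, V=13.00V)
Op 1: CLOSE 4-2: Q_total=9.00, C_total=5.00, V=1.80; Q4=3.60, Q2=5.40; dissipated=4.817
Op 2: CLOSE 2-3: Q_total=23.40, C_total=6.00, V=3.90; Q2=11.70, Q3=11.70; dissipated=13.230
Op 3: CLOSE 2-5: Q_total=24.70, C_total=4.00, V=6.17; Q2=18.52, Q5=6.17; dissipated=31.054
Op 4: CLOSE 3-4: Q_total=15.30, C_total=5.00, V=3.06; Q3=9.18, Q4=6.12; dissipated=2.646
Op 5: CLOSE 3-1: Q_total=12.18, C_total=5.00, V=2.44; Q3=7.31, Q1=4.87; dissipated=1.460
Total dissipated: 53.207 μJ

Answer: 53.21 μJ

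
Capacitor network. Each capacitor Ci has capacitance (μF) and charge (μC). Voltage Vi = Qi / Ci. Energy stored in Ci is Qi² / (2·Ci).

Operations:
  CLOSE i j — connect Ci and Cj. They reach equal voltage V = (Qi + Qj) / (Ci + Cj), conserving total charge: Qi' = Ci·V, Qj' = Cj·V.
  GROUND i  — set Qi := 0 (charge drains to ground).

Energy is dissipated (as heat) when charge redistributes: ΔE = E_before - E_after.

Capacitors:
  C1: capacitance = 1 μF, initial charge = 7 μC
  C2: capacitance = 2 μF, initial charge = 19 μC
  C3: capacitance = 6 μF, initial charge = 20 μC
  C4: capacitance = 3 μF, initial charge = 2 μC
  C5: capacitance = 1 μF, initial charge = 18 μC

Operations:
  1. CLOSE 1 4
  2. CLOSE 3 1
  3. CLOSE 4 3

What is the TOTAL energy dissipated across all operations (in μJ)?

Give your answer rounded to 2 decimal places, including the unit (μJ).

Answer: 16.41 μJ

Derivation:
Initial: C1(1μF, Q=7μC, V=7.00V), C2(2μF, Q=19μC, V=9.50V), C3(6μF, Q=20μC, V=3.33V), C4(3μF, Q=2μC, V=0.67V), C5(1μF, Q=18μC, V=18.00V)
Op 1: CLOSE 1-4: Q_total=9.00, C_total=4.00, V=2.25; Q1=2.25, Q4=6.75; dissipated=15.042
Op 2: CLOSE 3-1: Q_total=22.25, C_total=7.00, V=3.18; Q3=19.07, Q1=3.18; dissipated=0.503
Op 3: CLOSE 4-3: Q_total=25.82, C_total=9.00, V=2.87; Q4=8.61, Q3=17.21; dissipated=0.862
Total dissipated: 16.407 μJ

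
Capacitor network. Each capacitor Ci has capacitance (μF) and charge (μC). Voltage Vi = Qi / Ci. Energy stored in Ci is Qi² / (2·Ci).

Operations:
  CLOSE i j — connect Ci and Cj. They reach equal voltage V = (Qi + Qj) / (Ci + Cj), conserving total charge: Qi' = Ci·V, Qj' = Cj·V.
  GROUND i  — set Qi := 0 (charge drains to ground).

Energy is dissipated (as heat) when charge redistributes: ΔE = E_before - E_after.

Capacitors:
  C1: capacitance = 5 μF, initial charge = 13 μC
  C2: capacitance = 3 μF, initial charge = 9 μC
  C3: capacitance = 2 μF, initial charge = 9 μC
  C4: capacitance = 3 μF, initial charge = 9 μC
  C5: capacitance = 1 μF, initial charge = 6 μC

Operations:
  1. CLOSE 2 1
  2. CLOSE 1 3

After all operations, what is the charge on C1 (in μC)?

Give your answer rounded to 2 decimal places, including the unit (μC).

Initial: C1(5μF, Q=13μC, V=2.60V), C2(3μF, Q=9μC, V=3.00V), C3(2μF, Q=9μC, V=4.50V), C4(3μF, Q=9μC, V=3.00V), C5(1μF, Q=6μC, V=6.00V)
Op 1: CLOSE 2-1: Q_total=22.00, C_total=8.00, V=2.75; Q2=8.25, Q1=13.75; dissipated=0.150
Op 2: CLOSE 1-3: Q_total=22.75, C_total=7.00, V=3.25; Q1=16.25, Q3=6.50; dissipated=2.188
Final charges: Q1=16.25, Q2=8.25, Q3=6.50, Q4=9.00, Q5=6.00

Answer: 16.25 μC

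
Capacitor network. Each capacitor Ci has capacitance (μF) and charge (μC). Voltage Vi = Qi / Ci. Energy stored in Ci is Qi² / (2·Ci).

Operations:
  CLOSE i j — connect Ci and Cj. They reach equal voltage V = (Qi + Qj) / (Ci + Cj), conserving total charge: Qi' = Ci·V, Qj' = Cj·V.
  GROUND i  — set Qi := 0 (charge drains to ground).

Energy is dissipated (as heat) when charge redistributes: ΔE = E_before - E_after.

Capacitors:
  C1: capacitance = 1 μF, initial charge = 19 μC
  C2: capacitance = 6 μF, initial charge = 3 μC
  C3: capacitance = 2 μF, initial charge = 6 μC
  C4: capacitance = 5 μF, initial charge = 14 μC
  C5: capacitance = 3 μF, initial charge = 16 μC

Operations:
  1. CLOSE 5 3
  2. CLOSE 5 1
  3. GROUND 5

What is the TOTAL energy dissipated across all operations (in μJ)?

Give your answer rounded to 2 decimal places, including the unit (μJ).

Initial: C1(1μF, Q=19μC, V=19.00V), C2(6μF, Q=3μC, V=0.50V), C3(2μF, Q=6μC, V=3.00V), C4(5μF, Q=14μC, V=2.80V), C5(3μF, Q=16μC, V=5.33V)
Op 1: CLOSE 5-3: Q_total=22.00, C_total=5.00, V=4.40; Q5=13.20, Q3=8.80; dissipated=3.267
Op 2: CLOSE 5-1: Q_total=32.20, C_total=4.00, V=8.05; Q5=24.15, Q1=8.05; dissipated=79.935
Op 3: GROUND 5: Q5=0; energy lost=97.204
Total dissipated: 180.405 μJ

Answer: 180.41 μJ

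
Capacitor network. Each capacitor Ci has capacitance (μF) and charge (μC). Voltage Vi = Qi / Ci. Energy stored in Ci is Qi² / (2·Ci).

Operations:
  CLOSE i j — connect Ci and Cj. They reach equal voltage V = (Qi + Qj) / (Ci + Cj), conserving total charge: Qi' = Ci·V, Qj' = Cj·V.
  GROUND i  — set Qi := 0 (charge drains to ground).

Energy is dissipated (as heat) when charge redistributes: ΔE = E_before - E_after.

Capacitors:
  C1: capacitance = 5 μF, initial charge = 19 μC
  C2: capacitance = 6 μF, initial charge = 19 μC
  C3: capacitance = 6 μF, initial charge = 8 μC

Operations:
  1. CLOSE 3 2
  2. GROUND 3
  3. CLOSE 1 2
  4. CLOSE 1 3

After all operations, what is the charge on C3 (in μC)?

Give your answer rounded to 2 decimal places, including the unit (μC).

Initial: C1(5μF, Q=19μC, V=3.80V), C2(6μF, Q=19μC, V=3.17V), C3(6μF, Q=8μC, V=1.33V)
Op 1: CLOSE 3-2: Q_total=27.00, C_total=12.00, V=2.25; Q3=13.50, Q2=13.50; dissipated=5.042
Op 2: GROUND 3: Q3=0; energy lost=15.188
Op 3: CLOSE 1-2: Q_total=32.50, C_total=11.00, V=2.95; Q1=14.77, Q2=17.73; dissipated=3.276
Op 4: CLOSE 1-3: Q_total=14.77, C_total=11.00, V=1.34; Q1=6.71, Q3=8.06; dissipated=11.904
Final charges: Q1=6.71, Q2=17.73, Q3=8.06

Answer: 8.06 μC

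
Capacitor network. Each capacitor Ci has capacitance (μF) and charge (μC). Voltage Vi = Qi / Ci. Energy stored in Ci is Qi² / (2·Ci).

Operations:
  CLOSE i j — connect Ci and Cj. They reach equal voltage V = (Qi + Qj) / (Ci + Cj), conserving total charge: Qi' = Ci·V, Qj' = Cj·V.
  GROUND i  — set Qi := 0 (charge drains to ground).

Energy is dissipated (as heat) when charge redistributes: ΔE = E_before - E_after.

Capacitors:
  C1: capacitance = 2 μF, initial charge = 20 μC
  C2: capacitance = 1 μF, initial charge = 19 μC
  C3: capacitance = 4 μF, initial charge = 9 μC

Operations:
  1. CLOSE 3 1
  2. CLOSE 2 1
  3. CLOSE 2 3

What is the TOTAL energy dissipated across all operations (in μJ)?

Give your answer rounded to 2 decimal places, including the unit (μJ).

Initial: C1(2μF, Q=20μC, V=10.00V), C2(1μF, Q=19μC, V=19.00V), C3(4μF, Q=9μC, V=2.25V)
Op 1: CLOSE 3-1: Q_total=29.00, C_total=6.00, V=4.83; Q3=19.33, Q1=9.67; dissipated=40.042
Op 2: CLOSE 2-1: Q_total=28.67, C_total=3.00, V=9.56; Q2=9.56, Q1=19.11; dissipated=66.898
Op 3: CLOSE 2-3: Q_total=28.89, C_total=5.00, V=5.78; Q2=5.78, Q3=23.11; dissipated=8.920
Total dissipated: 115.860 μJ

Answer: 115.86 μJ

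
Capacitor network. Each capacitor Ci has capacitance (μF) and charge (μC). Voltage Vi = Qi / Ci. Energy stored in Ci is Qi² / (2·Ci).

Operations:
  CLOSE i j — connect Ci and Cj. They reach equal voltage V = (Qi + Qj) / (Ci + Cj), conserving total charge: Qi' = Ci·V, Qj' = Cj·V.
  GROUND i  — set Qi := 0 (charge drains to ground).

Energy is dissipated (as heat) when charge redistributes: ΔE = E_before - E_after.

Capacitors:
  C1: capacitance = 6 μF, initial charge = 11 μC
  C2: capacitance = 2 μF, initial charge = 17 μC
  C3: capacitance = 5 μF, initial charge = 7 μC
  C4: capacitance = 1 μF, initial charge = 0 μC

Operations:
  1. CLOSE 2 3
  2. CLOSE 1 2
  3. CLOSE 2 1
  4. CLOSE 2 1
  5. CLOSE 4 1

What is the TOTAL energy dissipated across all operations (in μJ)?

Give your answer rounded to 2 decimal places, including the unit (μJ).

Answer: 40.05 μJ

Derivation:
Initial: C1(6μF, Q=11μC, V=1.83V), C2(2μF, Q=17μC, V=8.50V), C3(5μF, Q=7μC, V=1.40V), C4(1μF, Q=0μC, V=0.00V)
Op 1: CLOSE 2-3: Q_total=24.00, C_total=7.00, V=3.43; Q2=6.86, Q3=17.14; dissipated=36.007
Op 2: CLOSE 1-2: Q_total=17.86, C_total=8.00, V=2.23; Q1=13.39, Q2=4.46; dissipated=1.909
Op 3: CLOSE 2-1: Q_total=17.86, C_total=8.00, V=2.23; Q2=4.46, Q1=13.39; dissipated=0.000
Op 4: CLOSE 2-1: Q_total=17.86, C_total=8.00, V=2.23; Q2=4.46, Q1=13.39; dissipated=0.000
Op 5: CLOSE 4-1: Q_total=13.39, C_total=7.00, V=1.91; Q4=1.91, Q1=11.48; dissipated=2.135
Total dissipated: 40.051 μJ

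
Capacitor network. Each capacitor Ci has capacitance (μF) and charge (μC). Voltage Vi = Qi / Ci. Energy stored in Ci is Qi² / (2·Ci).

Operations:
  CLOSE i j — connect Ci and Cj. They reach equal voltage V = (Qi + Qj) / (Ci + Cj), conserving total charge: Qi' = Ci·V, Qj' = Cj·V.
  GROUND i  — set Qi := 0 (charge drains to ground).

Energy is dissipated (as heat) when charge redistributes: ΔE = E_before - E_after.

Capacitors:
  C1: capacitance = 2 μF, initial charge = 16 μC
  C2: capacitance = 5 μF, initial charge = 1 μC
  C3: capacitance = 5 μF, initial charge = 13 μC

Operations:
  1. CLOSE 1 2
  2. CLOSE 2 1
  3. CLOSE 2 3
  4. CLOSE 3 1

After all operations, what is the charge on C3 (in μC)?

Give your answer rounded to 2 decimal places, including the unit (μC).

Initial: C1(2μF, Q=16μC, V=8.00V), C2(5μF, Q=1μC, V=0.20V), C3(5μF, Q=13μC, V=2.60V)
Op 1: CLOSE 1-2: Q_total=17.00, C_total=7.00, V=2.43; Q1=4.86, Q2=12.14; dissipated=43.457
Op 2: CLOSE 2-1: Q_total=17.00, C_total=7.00, V=2.43; Q2=12.14, Q1=4.86; dissipated=0.000
Op 3: CLOSE 2-3: Q_total=25.14, C_total=10.00, V=2.51; Q2=12.57, Q3=12.57; dissipated=0.037
Op 4: CLOSE 3-1: Q_total=17.43, C_total=7.00, V=2.49; Q3=12.45, Q1=4.98; dissipated=0.005
Final charges: Q1=4.98, Q2=12.57, Q3=12.45

Answer: 12.45 μC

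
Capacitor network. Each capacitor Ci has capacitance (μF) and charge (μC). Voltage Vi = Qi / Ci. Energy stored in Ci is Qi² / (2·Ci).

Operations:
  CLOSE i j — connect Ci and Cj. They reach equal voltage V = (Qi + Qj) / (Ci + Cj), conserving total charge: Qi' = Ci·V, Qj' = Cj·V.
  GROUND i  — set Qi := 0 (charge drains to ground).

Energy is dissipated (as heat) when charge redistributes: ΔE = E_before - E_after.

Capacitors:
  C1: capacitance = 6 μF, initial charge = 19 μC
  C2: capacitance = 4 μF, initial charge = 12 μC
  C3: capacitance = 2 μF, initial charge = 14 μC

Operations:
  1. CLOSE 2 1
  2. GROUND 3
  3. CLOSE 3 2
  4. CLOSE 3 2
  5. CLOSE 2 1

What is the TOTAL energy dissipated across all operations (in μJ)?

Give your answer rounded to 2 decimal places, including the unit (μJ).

Initial: C1(6μF, Q=19μC, V=3.17V), C2(4μF, Q=12μC, V=3.00V), C3(2μF, Q=14μC, V=7.00V)
Op 1: CLOSE 2-1: Q_total=31.00, C_total=10.00, V=3.10; Q2=12.40, Q1=18.60; dissipated=0.033
Op 2: GROUND 3: Q3=0; energy lost=49.000
Op 3: CLOSE 3-2: Q_total=12.40, C_total=6.00, V=2.07; Q3=4.13, Q2=8.27; dissipated=6.407
Op 4: CLOSE 3-2: Q_total=12.40, C_total=6.00, V=2.07; Q3=4.13, Q2=8.27; dissipated=0.000
Op 5: CLOSE 2-1: Q_total=26.87, C_total=10.00, V=2.69; Q2=10.75, Q1=16.12; dissipated=1.281
Total dissipated: 56.721 μJ

Answer: 56.72 μJ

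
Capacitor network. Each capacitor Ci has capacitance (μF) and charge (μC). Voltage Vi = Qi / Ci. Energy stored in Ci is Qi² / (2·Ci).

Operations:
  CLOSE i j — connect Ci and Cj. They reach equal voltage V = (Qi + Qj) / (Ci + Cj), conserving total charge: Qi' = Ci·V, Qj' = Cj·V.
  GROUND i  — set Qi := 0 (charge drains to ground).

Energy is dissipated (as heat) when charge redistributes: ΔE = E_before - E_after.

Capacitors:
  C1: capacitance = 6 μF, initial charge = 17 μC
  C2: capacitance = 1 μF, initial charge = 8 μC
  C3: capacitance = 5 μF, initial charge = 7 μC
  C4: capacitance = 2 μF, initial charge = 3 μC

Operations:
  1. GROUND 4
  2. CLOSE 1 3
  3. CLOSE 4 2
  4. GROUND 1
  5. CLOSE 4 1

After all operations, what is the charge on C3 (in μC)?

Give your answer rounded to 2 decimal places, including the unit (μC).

Initial: C1(6μF, Q=17μC, V=2.83V), C2(1μF, Q=8μC, V=8.00V), C3(5μF, Q=7μC, V=1.40V), C4(2μF, Q=3μC, V=1.50V)
Op 1: GROUND 4: Q4=0; energy lost=2.250
Op 2: CLOSE 1-3: Q_total=24.00, C_total=11.00, V=2.18; Q1=13.09, Q3=10.91; dissipated=2.802
Op 3: CLOSE 4-2: Q_total=8.00, C_total=3.00, V=2.67; Q4=5.33, Q2=2.67; dissipated=21.333
Op 4: GROUND 1: Q1=0; energy lost=14.281
Op 5: CLOSE 4-1: Q_total=5.33, C_total=8.00, V=0.67; Q4=1.33, Q1=4.00; dissipated=5.333
Final charges: Q1=4.00, Q2=2.67, Q3=10.91, Q4=1.33

Answer: 10.91 μC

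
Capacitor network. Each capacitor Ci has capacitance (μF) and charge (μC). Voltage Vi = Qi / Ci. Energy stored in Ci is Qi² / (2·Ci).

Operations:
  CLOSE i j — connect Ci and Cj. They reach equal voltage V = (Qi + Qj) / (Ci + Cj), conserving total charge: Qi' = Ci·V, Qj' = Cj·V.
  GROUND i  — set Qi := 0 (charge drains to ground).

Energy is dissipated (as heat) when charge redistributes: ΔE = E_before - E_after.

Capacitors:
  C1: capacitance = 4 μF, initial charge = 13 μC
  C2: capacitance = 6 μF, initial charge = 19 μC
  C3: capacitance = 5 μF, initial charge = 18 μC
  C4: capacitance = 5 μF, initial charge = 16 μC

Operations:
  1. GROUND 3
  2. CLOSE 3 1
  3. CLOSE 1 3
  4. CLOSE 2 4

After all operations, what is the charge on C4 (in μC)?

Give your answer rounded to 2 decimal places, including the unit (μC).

Initial: C1(4μF, Q=13μC, V=3.25V), C2(6μF, Q=19μC, V=3.17V), C3(5μF, Q=18μC, V=3.60V), C4(5μF, Q=16μC, V=3.20V)
Op 1: GROUND 3: Q3=0; energy lost=32.400
Op 2: CLOSE 3-1: Q_total=13.00, C_total=9.00, V=1.44; Q3=7.22, Q1=5.78; dissipated=11.736
Op 3: CLOSE 1-3: Q_total=13.00, C_total=9.00, V=1.44; Q1=5.78, Q3=7.22; dissipated=0.000
Op 4: CLOSE 2-4: Q_total=35.00, C_total=11.00, V=3.18; Q2=19.09, Q4=15.91; dissipated=0.002
Final charges: Q1=5.78, Q2=19.09, Q3=7.22, Q4=15.91

Answer: 15.91 μC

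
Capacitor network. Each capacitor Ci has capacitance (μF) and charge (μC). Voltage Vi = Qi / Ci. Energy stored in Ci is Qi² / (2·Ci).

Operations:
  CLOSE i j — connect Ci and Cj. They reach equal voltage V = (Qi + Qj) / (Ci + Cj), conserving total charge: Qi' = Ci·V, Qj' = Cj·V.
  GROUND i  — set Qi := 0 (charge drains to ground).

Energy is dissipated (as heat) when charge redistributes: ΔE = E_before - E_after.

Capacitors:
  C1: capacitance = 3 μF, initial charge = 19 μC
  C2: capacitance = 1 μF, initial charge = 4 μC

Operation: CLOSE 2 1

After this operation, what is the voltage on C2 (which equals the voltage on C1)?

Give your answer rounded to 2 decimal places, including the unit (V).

Answer: 5.75 V

Derivation:
Initial: C1(3μF, Q=19μC, V=6.33V), C2(1μF, Q=4μC, V=4.00V)
Op 1: CLOSE 2-1: Q_total=23.00, C_total=4.00, V=5.75; Q2=5.75, Q1=17.25; dissipated=2.042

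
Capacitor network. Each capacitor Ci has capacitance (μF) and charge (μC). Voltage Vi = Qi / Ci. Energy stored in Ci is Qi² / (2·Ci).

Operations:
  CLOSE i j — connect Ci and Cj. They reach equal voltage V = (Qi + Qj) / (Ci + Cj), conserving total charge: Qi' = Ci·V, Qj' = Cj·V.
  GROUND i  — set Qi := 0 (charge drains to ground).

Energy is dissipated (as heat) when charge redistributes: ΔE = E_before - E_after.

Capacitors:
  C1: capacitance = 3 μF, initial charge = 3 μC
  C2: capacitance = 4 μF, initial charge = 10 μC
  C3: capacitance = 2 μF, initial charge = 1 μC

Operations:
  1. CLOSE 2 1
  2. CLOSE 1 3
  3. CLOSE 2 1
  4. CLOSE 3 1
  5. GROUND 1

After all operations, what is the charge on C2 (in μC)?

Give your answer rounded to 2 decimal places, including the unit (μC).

Answer: 6.50 μC

Derivation:
Initial: C1(3μF, Q=3μC, V=1.00V), C2(4μF, Q=10μC, V=2.50V), C3(2μF, Q=1μC, V=0.50V)
Op 1: CLOSE 2-1: Q_total=13.00, C_total=7.00, V=1.86; Q2=7.43, Q1=5.57; dissipated=1.929
Op 2: CLOSE 1-3: Q_total=6.57, C_total=5.00, V=1.31; Q1=3.94, Q3=2.63; dissipated=1.105
Op 3: CLOSE 2-1: Q_total=11.37, C_total=7.00, V=1.62; Q2=6.50, Q1=4.87; dissipated=0.253
Op 4: CLOSE 3-1: Q_total=7.50, C_total=5.00, V=1.50; Q3=3.00, Q1=4.50; dissipated=0.058
Op 5: GROUND 1: Q1=0; energy lost=3.377
Final charges: Q1=0.00, Q2=6.50, Q3=3.00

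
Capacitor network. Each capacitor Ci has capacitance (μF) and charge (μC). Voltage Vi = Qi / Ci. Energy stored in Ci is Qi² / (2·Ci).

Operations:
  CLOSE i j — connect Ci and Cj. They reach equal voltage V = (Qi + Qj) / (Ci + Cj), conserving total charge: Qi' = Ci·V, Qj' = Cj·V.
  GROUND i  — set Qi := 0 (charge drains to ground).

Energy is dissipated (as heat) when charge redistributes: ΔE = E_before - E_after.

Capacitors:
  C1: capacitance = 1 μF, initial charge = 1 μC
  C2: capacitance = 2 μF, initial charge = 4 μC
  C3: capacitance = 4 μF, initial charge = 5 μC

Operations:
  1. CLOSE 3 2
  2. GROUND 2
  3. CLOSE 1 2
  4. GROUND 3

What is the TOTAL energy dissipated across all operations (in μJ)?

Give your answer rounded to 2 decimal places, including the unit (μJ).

Answer: 7.46 μJ

Derivation:
Initial: C1(1μF, Q=1μC, V=1.00V), C2(2μF, Q=4μC, V=2.00V), C3(4μF, Q=5μC, V=1.25V)
Op 1: CLOSE 3-2: Q_total=9.00, C_total=6.00, V=1.50; Q3=6.00, Q2=3.00; dissipated=0.375
Op 2: GROUND 2: Q2=0; energy lost=2.250
Op 3: CLOSE 1-2: Q_total=1.00, C_total=3.00, V=0.33; Q1=0.33, Q2=0.67; dissipated=0.333
Op 4: GROUND 3: Q3=0; energy lost=4.500
Total dissipated: 7.458 μJ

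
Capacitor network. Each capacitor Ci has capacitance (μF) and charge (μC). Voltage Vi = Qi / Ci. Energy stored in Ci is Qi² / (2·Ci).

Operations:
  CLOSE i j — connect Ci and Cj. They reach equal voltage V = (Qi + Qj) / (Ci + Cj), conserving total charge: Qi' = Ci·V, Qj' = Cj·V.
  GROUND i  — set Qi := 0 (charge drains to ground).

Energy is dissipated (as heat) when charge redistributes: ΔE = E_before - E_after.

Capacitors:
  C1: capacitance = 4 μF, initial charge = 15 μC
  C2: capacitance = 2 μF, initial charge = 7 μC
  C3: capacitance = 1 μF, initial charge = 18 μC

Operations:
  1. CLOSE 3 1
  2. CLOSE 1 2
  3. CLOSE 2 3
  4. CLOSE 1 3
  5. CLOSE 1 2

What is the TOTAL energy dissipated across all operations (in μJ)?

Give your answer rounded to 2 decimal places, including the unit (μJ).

Initial: C1(4μF, Q=15μC, V=3.75V), C2(2μF, Q=7μC, V=3.50V), C3(1μF, Q=18μC, V=18.00V)
Op 1: CLOSE 3-1: Q_total=33.00, C_total=5.00, V=6.60; Q3=6.60, Q1=26.40; dissipated=81.225
Op 2: CLOSE 1-2: Q_total=33.40, C_total=6.00, V=5.57; Q1=22.27, Q2=11.13; dissipated=6.407
Op 3: CLOSE 2-3: Q_total=17.73, C_total=3.00, V=5.91; Q2=11.82, Q3=5.91; dissipated=0.356
Op 4: CLOSE 1-3: Q_total=28.18, C_total=5.00, V=5.64; Q1=22.54, Q3=5.64; dissipated=0.047
Op 5: CLOSE 1-2: Q_total=34.36, C_total=6.00, V=5.73; Q1=22.91, Q2=11.45; dissipated=0.051
Total dissipated: 88.086 μJ

Answer: 88.09 μJ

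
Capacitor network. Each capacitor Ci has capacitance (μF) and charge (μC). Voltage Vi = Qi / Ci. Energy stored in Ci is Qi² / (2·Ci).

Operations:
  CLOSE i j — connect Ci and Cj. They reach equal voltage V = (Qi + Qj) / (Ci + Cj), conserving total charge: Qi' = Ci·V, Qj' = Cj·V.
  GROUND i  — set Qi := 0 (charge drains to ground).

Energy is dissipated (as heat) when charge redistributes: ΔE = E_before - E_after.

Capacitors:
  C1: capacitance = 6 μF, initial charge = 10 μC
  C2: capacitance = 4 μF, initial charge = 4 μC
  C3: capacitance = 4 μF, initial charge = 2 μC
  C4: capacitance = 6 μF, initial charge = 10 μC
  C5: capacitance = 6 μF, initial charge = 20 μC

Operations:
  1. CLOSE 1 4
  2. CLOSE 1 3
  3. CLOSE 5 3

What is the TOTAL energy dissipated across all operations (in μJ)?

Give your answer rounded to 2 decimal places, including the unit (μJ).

Initial: C1(6μF, Q=10μC, V=1.67V), C2(4μF, Q=4μC, V=1.00V), C3(4μF, Q=2μC, V=0.50V), C4(6μF, Q=10μC, V=1.67V), C5(6μF, Q=20μC, V=3.33V)
Op 1: CLOSE 1-4: Q_total=20.00, C_total=12.00, V=1.67; Q1=10.00, Q4=10.00; dissipated=0.000
Op 2: CLOSE 1-3: Q_total=12.00, C_total=10.00, V=1.20; Q1=7.20, Q3=4.80; dissipated=1.633
Op 3: CLOSE 5-3: Q_total=24.80, C_total=10.00, V=2.48; Q5=14.88, Q3=9.92; dissipated=5.461
Total dissipated: 7.095 μJ

Answer: 7.09 μJ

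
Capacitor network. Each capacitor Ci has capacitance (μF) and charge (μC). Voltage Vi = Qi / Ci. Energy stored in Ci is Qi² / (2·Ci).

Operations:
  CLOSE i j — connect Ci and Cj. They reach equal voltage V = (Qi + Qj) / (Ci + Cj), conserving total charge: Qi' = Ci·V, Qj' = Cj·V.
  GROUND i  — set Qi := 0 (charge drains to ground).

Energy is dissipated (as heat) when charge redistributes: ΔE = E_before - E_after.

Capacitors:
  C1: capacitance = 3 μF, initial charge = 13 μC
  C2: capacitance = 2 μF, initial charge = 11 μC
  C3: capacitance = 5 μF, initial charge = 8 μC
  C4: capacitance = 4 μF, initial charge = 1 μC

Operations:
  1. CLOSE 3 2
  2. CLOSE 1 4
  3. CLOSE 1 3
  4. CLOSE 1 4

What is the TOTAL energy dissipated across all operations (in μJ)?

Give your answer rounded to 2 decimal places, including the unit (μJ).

Answer: 25.81 μJ

Derivation:
Initial: C1(3μF, Q=13μC, V=4.33V), C2(2μF, Q=11μC, V=5.50V), C3(5μF, Q=8μC, V=1.60V), C4(4μF, Q=1μC, V=0.25V)
Op 1: CLOSE 3-2: Q_total=19.00, C_total=7.00, V=2.71; Q3=13.57, Q2=5.43; dissipated=10.864
Op 2: CLOSE 1-4: Q_total=14.00, C_total=7.00, V=2.00; Q1=6.00, Q4=8.00; dissipated=14.292
Op 3: CLOSE 1-3: Q_total=19.57, C_total=8.00, V=2.45; Q1=7.34, Q3=12.23; dissipated=0.478
Op 4: CLOSE 1-4: Q_total=15.34, C_total=7.00, V=2.19; Q1=6.57, Q4=8.77; dissipated=0.171
Total dissipated: 25.805 μJ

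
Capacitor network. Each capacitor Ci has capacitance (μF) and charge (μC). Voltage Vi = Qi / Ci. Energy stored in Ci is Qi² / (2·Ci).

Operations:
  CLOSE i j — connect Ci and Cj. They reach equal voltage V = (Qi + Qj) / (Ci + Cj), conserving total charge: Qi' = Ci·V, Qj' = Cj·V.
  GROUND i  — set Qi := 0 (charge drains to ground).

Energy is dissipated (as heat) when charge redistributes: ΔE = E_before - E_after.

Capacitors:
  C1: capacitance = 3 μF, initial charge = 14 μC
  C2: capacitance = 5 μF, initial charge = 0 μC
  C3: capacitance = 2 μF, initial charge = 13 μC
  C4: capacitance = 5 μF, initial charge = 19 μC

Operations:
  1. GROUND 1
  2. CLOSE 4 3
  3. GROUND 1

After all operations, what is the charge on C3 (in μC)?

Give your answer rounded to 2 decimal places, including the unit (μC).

Answer: 9.14 μC

Derivation:
Initial: C1(3μF, Q=14μC, V=4.67V), C2(5μF, Q=0μC, V=0.00V), C3(2μF, Q=13μC, V=6.50V), C4(5μF, Q=19μC, V=3.80V)
Op 1: GROUND 1: Q1=0; energy lost=32.667
Op 2: CLOSE 4-3: Q_total=32.00, C_total=7.00, V=4.57; Q4=22.86, Q3=9.14; dissipated=5.207
Op 3: GROUND 1: Q1=0; energy lost=0.000
Final charges: Q1=0.00, Q2=0.00, Q3=9.14, Q4=22.86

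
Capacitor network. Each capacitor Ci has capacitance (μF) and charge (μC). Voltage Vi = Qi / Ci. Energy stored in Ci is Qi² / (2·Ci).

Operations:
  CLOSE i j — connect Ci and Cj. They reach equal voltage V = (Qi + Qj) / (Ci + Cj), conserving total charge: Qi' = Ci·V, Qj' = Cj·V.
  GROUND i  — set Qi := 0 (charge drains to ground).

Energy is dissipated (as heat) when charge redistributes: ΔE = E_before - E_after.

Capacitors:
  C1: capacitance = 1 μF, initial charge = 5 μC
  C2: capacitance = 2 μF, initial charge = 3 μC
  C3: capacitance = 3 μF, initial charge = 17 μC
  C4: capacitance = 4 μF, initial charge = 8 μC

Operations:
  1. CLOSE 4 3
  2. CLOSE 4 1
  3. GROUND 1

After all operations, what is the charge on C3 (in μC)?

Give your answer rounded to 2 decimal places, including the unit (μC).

Answer: 10.71 μC

Derivation:
Initial: C1(1μF, Q=5μC, V=5.00V), C2(2μF, Q=3μC, V=1.50V), C3(3μF, Q=17μC, V=5.67V), C4(4μF, Q=8μC, V=2.00V)
Op 1: CLOSE 4-3: Q_total=25.00, C_total=7.00, V=3.57; Q4=14.29, Q3=10.71; dissipated=11.524
Op 2: CLOSE 4-1: Q_total=19.29, C_total=5.00, V=3.86; Q4=15.43, Q1=3.86; dissipated=0.816
Op 3: GROUND 1: Q1=0; energy lost=7.439
Final charges: Q1=0.00, Q2=3.00, Q3=10.71, Q4=15.43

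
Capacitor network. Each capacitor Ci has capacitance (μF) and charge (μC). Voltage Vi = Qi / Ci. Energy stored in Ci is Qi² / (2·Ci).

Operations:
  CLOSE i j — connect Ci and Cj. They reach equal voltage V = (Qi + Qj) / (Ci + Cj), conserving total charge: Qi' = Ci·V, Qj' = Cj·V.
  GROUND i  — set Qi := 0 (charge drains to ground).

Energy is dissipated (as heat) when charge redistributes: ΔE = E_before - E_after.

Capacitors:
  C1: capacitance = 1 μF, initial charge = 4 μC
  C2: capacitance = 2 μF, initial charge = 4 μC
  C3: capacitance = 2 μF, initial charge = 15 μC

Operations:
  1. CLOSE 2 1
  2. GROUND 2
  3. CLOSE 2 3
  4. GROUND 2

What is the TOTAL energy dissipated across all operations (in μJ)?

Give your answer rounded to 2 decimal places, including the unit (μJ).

Initial: C1(1μF, Q=4μC, V=4.00V), C2(2μF, Q=4μC, V=2.00V), C3(2μF, Q=15μC, V=7.50V)
Op 1: CLOSE 2-1: Q_total=8.00, C_total=3.00, V=2.67; Q2=5.33, Q1=2.67; dissipated=1.333
Op 2: GROUND 2: Q2=0; energy lost=7.111
Op 3: CLOSE 2-3: Q_total=15.00, C_total=4.00, V=3.75; Q2=7.50, Q3=7.50; dissipated=28.125
Op 4: GROUND 2: Q2=0; energy lost=14.062
Total dissipated: 50.632 μJ

Answer: 50.63 μJ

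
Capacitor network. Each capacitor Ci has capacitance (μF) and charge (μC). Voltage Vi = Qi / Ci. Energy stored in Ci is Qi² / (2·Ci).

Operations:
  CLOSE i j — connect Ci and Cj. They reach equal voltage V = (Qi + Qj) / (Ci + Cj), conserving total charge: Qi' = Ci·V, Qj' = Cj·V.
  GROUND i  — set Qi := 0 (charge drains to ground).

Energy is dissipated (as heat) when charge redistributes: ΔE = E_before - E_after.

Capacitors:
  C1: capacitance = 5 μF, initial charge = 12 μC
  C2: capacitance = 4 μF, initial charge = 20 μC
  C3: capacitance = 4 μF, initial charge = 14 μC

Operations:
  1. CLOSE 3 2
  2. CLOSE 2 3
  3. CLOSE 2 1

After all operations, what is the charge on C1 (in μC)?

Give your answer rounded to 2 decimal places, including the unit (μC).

Initial: C1(5μF, Q=12μC, V=2.40V), C2(4μF, Q=20μC, V=5.00V), C3(4μF, Q=14μC, V=3.50V)
Op 1: CLOSE 3-2: Q_total=34.00, C_total=8.00, V=4.25; Q3=17.00, Q2=17.00; dissipated=2.250
Op 2: CLOSE 2-3: Q_total=34.00, C_total=8.00, V=4.25; Q2=17.00, Q3=17.00; dissipated=0.000
Op 3: CLOSE 2-1: Q_total=29.00, C_total=9.00, V=3.22; Q2=12.89, Q1=16.11; dissipated=3.803
Final charges: Q1=16.11, Q2=12.89, Q3=17.00

Answer: 16.11 μC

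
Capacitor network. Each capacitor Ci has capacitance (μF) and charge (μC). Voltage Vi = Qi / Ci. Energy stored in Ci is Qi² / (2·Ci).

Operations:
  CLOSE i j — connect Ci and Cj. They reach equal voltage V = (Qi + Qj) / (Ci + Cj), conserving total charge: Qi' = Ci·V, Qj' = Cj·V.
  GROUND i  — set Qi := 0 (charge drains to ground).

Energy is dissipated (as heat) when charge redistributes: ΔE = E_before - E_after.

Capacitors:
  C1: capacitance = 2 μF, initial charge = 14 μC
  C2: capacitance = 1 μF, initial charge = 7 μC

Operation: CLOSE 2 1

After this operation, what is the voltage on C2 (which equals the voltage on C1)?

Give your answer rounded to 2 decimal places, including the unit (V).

Answer: 7.00 V

Derivation:
Initial: C1(2μF, Q=14μC, V=7.00V), C2(1μF, Q=7μC, V=7.00V)
Op 1: CLOSE 2-1: Q_total=21.00, C_total=3.00, V=7.00; Q2=7.00, Q1=14.00; dissipated=0.000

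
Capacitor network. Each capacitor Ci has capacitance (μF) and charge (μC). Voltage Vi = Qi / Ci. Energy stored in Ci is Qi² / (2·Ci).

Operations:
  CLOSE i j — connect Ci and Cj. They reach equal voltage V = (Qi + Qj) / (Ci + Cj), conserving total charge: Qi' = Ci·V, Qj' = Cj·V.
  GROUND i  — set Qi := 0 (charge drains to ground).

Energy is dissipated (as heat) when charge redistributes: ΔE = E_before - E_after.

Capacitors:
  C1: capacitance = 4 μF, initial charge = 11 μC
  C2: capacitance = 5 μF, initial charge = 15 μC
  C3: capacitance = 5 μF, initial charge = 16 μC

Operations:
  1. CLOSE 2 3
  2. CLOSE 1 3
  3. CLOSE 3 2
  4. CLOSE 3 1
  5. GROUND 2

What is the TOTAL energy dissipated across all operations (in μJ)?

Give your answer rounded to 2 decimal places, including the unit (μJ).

Initial: C1(4μF, Q=11μC, V=2.75V), C2(5μF, Q=15μC, V=3.00V), C3(5μF, Q=16μC, V=3.20V)
Op 1: CLOSE 2-3: Q_total=31.00, C_total=10.00, V=3.10; Q2=15.50, Q3=15.50; dissipated=0.050
Op 2: CLOSE 1-3: Q_total=26.50, C_total=9.00, V=2.94; Q1=11.78, Q3=14.72; dissipated=0.136
Op 3: CLOSE 3-2: Q_total=30.22, C_total=10.00, V=3.02; Q3=15.11, Q2=15.11; dissipated=0.030
Op 4: CLOSE 3-1: Q_total=26.89, C_total=9.00, V=2.99; Q3=14.94, Q1=11.95; dissipated=0.007
Op 5: GROUND 2: Q2=0; energy lost=22.835
Total dissipated: 23.058 μJ

Answer: 23.06 μJ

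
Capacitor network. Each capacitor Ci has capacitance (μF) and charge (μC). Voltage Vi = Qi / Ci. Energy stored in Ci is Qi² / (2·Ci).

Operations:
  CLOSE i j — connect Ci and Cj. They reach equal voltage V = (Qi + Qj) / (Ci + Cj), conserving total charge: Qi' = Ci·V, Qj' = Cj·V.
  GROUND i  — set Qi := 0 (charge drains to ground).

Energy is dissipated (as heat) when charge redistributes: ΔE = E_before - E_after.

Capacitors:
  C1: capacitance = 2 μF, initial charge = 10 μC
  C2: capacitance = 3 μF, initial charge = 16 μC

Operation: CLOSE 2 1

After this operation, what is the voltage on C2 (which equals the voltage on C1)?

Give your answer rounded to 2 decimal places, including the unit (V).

Answer: 5.20 V

Derivation:
Initial: C1(2μF, Q=10μC, V=5.00V), C2(3μF, Q=16μC, V=5.33V)
Op 1: CLOSE 2-1: Q_total=26.00, C_total=5.00, V=5.20; Q2=15.60, Q1=10.40; dissipated=0.067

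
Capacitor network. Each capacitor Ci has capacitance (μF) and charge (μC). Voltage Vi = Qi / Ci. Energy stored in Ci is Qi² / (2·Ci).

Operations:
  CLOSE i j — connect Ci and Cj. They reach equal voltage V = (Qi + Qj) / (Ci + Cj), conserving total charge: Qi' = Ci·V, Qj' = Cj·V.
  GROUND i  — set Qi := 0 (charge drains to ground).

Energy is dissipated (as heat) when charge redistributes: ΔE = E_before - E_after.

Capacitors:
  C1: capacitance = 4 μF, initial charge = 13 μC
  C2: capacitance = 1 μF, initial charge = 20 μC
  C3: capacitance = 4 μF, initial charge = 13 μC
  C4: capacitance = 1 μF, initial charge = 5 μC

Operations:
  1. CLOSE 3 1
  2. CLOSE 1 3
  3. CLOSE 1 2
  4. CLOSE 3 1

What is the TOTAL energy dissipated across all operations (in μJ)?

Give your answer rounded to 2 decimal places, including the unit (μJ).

Initial: C1(4μF, Q=13μC, V=3.25V), C2(1μF, Q=20μC, V=20.00V), C3(4μF, Q=13μC, V=3.25V), C4(1μF, Q=5μC, V=5.00V)
Op 1: CLOSE 3-1: Q_total=26.00, C_total=8.00, V=3.25; Q3=13.00, Q1=13.00; dissipated=0.000
Op 2: CLOSE 1-3: Q_total=26.00, C_total=8.00, V=3.25; Q1=13.00, Q3=13.00; dissipated=0.000
Op 3: CLOSE 1-2: Q_total=33.00, C_total=5.00, V=6.60; Q1=26.40, Q2=6.60; dissipated=112.225
Op 4: CLOSE 3-1: Q_total=39.40, C_total=8.00, V=4.92; Q3=19.70, Q1=19.70; dissipated=11.223
Total dissipated: 123.448 μJ

Answer: 123.45 μJ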